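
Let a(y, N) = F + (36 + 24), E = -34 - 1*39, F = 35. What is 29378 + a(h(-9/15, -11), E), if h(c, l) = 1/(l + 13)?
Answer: 29473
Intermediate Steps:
h(c, l) = 1/(13 + l)
E = -73 (E = -34 - 39 = -73)
a(y, N) = 95 (a(y, N) = 35 + (36 + 24) = 35 + 60 = 95)
29378 + a(h(-9/15, -11), E) = 29378 + 95 = 29473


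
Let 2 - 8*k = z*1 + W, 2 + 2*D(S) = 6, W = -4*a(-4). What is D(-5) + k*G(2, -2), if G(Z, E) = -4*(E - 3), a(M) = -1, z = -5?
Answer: 19/2 ≈ 9.5000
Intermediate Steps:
G(Z, E) = 12 - 4*E (G(Z, E) = -4*(-3 + E) = 12 - 4*E)
W = 4 (W = -4*(-1) = 4)
D(S) = 2 (D(S) = -1 + (½)*6 = -1 + 3 = 2)
k = 3/8 (k = ¼ - (-5*1 + 4)/8 = ¼ - (-5 + 4)/8 = ¼ - ⅛*(-1) = ¼ + ⅛ = 3/8 ≈ 0.37500)
D(-5) + k*G(2, -2) = 2 + 3*(12 - 4*(-2))/8 = 2 + 3*(12 + 8)/8 = 2 + (3/8)*20 = 2 + 15/2 = 19/2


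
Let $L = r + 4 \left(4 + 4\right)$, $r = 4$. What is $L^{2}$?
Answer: $1296$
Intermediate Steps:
$L = 36$ ($L = 4 + 4 \left(4 + 4\right) = 4 + 4 \cdot 8 = 4 + 32 = 36$)
$L^{2} = 36^{2} = 1296$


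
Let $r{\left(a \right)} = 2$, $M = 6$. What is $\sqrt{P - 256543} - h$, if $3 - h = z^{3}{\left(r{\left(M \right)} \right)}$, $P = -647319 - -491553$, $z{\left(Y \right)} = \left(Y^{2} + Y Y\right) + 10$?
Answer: $5829 + i \sqrt{412309} \approx 5829.0 + 642.11 i$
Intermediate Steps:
$z{\left(Y \right)} = 10 + 2 Y^{2}$ ($z{\left(Y \right)} = \left(Y^{2} + Y^{2}\right) + 10 = 2 Y^{2} + 10 = 10 + 2 Y^{2}$)
$P = -155766$ ($P = -647319 + 491553 = -155766$)
$h = -5829$ ($h = 3 - \left(10 + 2 \cdot 2^{2}\right)^{3} = 3 - \left(10 + 2 \cdot 4\right)^{3} = 3 - \left(10 + 8\right)^{3} = 3 - 18^{3} = 3 - 5832 = -5829$)
$\sqrt{P - 256543} - h = \sqrt{-155766 - 256543} - -5829 = \sqrt{-412309} + 5829 = i \sqrt{412309} + 5829 = 5829 + i \sqrt{412309}$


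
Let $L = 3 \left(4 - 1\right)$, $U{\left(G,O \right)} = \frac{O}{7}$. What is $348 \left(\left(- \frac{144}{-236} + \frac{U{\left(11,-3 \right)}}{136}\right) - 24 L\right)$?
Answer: $- \frac{1052542791}{14042} \approx -74957.0$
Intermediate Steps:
$U{\left(G,O \right)} = \frac{O}{7}$ ($U{\left(G,O \right)} = O \frac{1}{7} = \frac{O}{7}$)
$L = 9$ ($L = 3 \cdot 3 = 9$)
$348 \left(\left(- \frac{144}{-236} + \frac{U{\left(11,-3 \right)}}{136}\right) - 24 L\right) = 348 \left(\left(- \frac{144}{-236} + \frac{\frac{1}{7} \left(-3\right)}{136}\right) - 216\right) = 348 \left(\left(\left(-144\right) \left(- \frac{1}{236}\right) - \frac{3}{952}\right) - 216\right) = 348 \left(\left(\frac{36}{59} - \frac{3}{952}\right) - 216\right) = 348 \left(\frac{34095}{56168} - 216\right) = 348 \left(- \frac{12098193}{56168}\right) = - \frac{1052542791}{14042}$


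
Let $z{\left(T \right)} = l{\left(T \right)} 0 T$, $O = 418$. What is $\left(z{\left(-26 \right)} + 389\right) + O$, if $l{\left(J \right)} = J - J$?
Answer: $807$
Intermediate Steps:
$l{\left(J \right)} = 0$
$z{\left(T \right)} = 0$ ($z{\left(T \right)} = 0 \cdot 0 T = 0 T = 0$)
$\left(z{\left(-26 \right)} + 389\right) + O = \left(0 + 389\right) + 418 = 389 + 418 = 807$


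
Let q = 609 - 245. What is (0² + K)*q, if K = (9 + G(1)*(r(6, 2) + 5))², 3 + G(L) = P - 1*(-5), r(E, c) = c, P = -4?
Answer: 9100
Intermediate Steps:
q = 364
G(L) = -2 (G(L) = -3 + (-4 - 1*(-5)) = -3 + (-4 + 5) = -3 + 1 = -2)
K = 25 (K = (9 - 2*(2 + 5))² = (9 - 2*7)² = (9 - 14)² = (-5)² = 25)
(0² + K)*q = (0² + 25)*364 = (0 + 25)*364 = 25*364 = 9100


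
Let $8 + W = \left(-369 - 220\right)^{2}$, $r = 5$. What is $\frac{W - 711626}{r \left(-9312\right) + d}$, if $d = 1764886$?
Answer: $- \frac{364713}{1718326} \approx -0.21225$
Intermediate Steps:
$W = 346913$ ($W = -8 + \left(-369 - 220\right)^{2} = -8 + \left(-589\right)^{2} = -8 + 346921 = 346913$)
$\frac{W - 711626}{r \left(-9312\right) + d} = \frac{346913 - 711626}{5 \left(-9312\right) + 1764886} = - \frac{364713}{-46560 + 1764886} = - \frac{364713}{1718326}$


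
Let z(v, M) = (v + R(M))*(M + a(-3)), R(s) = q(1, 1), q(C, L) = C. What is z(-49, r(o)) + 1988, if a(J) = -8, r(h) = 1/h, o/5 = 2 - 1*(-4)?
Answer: 11852/5 ≈ 2370.4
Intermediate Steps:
o = 30 (o = 5*(2 - 1*(-4)) = 5*(2 + 4) = 5*6 = 30)
R(s) = 1
z(v, M) = (1 + v)*(-8 + M) (z(v, M) = (v + 1)*(M - 8) = (1 + v)*(-8 + M))
z(-49, r(o)) + 1988 = (-8 + 1/30 - 8*(-49) - 49/30) + 1988 = (-8 + 1/30 + 392 + (1/30)*(-49)) + 1988 = (-8 + 1/30 + 392 - 49/30) + 1988 = 1912/5 + 1988 = 11852/5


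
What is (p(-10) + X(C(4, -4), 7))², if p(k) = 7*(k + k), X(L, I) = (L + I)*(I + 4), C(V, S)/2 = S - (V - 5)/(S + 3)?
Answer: 29929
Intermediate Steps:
C(V, S) = 2*S - 2*(-5 + V)/(3 + S) (C(V, S) = 2*(S - (V - 5)/(S + 3)) = 2*(S - (-5 + V)/(3 + S)) = 2*S - 2*(-5 + V)/(3 + S))
X(L, I) = (4 + I)*(I + L) (X(L, I) = (I + L)*(4 + I) = (4 + I)*(I + L))
p(k) = 14*k (p(k) = 7*(2*k) = 14*k)
(p(-10) + X(C(4, -4), 7))² = (14*(-10) + (7² + 4*7 + 4*(2*(5 + (-4)² - 1*4 + 3*(-4))/(3 - 4)) + 7*(2*(5 + (-4)² - 1*4 + 3*(-4))/(3 - 4))))² = (-140 + (49 + 28 + 4*(2*(5 + 16 - 4 - 12)/(-1)) + 7*(2*(5 + 16 - 4 - 12)/(-1))))² = (-140 + (49 + 28 + 4*(2*(-1)*5) + 7*(2*(-1)*5)))² = (-140 + (49 + 28 + 4*(-10) + 7*(-10)))² = (-140 + (49 + 28 - 40 - 70))² = (-140 - 33)² = (-173)² = 29929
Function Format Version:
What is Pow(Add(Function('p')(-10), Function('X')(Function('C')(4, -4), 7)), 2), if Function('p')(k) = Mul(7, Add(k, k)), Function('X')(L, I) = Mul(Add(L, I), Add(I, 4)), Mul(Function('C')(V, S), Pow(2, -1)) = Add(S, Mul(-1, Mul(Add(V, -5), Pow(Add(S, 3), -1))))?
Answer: 29929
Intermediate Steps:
Function('C')(V, S) = Add(Mul(2, S), Mul(-2, Pow(Add(3, S), -1), Add(-5, V))) (Function('C')(V, S) = Mul(2, Add(S, Mul(-1, Mul(Add(V, -5), Pow(Add(S, 3), -1))))) = Mul(2, Add(S, Mul(-1, Mul(Add(-5, V), Pow(Add(3, S), -1))))) = Mul(2, Add(S, Mul(-1, Mul(Pow(Add(3, S), -1), Add(-5, V))))) = Mul(2, Add(S, Mul(-1, Pow(Add(3, S), -1), Add(-5, V)))) = Add(Mul(2, S), Mul(-2, Pow(Add(3, S), -1), Add(-5, V))))
Function('X')(L, I) = Mul(Add(4, I), Add(I, L)) (Function('X')(L, I) = Mul(Add(I, L), Add(4, I)) = Mul(Add(4, I), Add(I, L)))
Function('p')(k) = Mul(14, k) (Function('p')(k) = Mul(7, Mul(2, k)) = Mul(14, k))
Pow(Add(Function('p')(-10), Function('X')(Function('C')(4, -4), 7)), 2) = Pow(Add(Mul(14, -10), Add(Pow(7, 2), Mul(4, 7), Mul(4, Mul(2, Pow(Add(3, -4), -1), Add(5, Pow(-4, 2), Mul(-1, 4), Mul(3, -4)))), Mul(7, Mul(2, Pow(Add(3, -4), -1), Add(5, Pow(-4, 2), Mul(-1, 4), Mul(3, -4)))))), 2) = Pow(Add(-140, Add(49, 28, Mul(4, Mul(2, Pow(-1, -1), Add(5, 16, -4, -12))), Mul(7, Mul(2, Pow(-1, -1), Add(5, 16, -4, -12))))), 2) = Pow(Add(-140, Add(49, 28, Mul(4, Mul(2, -1, 5)), Mul(7, Mul(2, -1, 5)))), 2) = Pow(Add(-140, Add(49, 28, Mul(4, -10), Mul(7, -10))), 2) = Pow(Add(-140, Add(49, 28, -40, -70)), 2) = Pow(Add(-140, -33), 2) = Pow(-173, 2) = 29929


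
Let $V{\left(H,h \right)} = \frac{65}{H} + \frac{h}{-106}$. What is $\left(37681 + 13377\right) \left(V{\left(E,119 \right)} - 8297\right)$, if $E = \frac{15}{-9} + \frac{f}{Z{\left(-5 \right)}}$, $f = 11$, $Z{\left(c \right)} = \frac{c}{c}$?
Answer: $- \frac{44872976113}{106} \approx -4.2333 \cdot 10^{8}$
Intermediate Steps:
$Z{\left(c \right)} = 1$
$E = \frac{28}{3}$ ($E = \frac{15}{-9} + \frac{11}{1} = 15 \left(- \frac{1}{9}\right) + 11 \cdot 1 = - \frac{5}{3} + 11 = \frac{28}{3} \approx 9.3333$)
$V{\left(H,h \right)} = \frac{65}{H} - \frac{h}{106}$ ($V{\left(H,h \right)} = \frac{65}{H} + h \left(- \frac{1}{106}\right) = \frac{65}{H} - \frac{h}{106}$)
$\left(37681 + 13377\right) \left(V{\left(E,119 \right)} - 8297\right) = \left(37681 + 13377\right) \left(\left(\frac{65}{\frac{28}{3}} - \frac{119}{106}\right) - 8297\right) = 51058 \left(\left(65 \cdot \frac{3}{28} - \frac{119}{106}\right) - 8297\right) = 51058 \left(\left(\frac{195}{28} - \frac{119}{106}\right) - 8297\right) = 51058 \left(\frac{8669}{1484} - 8297\right) = 51058 \left(- \frac{12304079}{1484}\right) = - \frac{44872976113}{106}$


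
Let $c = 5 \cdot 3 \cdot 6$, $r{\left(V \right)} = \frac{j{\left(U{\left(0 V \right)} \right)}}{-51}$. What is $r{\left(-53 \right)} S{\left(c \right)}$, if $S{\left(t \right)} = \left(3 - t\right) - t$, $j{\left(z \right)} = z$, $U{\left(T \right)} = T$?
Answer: $0$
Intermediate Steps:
$r{\left(V \right)} = 0$ ($r{\left(V \right)} = \frac{0 V}{-51} = 0 \left(- \frac{1}{51}\right) = 0$)
$c = 90$ ($c = 15 \cdot 6 = 90$)
$S{\left(t \right)} = 3 - 2 t$
$r{\left(-53 \right)} S{\left(c \right)} = 0 \left(3 - 180\right) = 0 \left(-177\right) = 0$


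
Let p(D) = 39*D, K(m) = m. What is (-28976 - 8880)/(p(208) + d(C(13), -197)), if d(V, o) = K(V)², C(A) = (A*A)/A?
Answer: -32/7 ≈ -4.5714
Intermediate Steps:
C(A) = A (C(A) = A²/A = A)
d(V, o) = V²
(-28976 - 8880)/(p(208) + d(C(13), -197)) = (-28976 - 8880)/(39*208 + 13²) = -37856/(8112 + 169) = -37856/8281 = -37856*1/8281 = -32/7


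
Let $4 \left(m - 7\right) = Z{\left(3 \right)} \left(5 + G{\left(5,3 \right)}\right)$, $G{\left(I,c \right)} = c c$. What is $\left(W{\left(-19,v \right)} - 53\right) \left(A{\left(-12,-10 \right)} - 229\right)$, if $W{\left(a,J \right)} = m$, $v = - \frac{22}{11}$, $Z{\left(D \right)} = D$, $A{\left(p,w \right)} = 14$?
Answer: $\frac{15265}{2} \approx 7632.5$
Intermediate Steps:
$G{\left(I,c \right)} = c^{2}$
$v = -2$ ($v = \left(-22\right) \frac{1}{11} = -2$)
$m = \frac{35}{2}$ ($m = 7 + \frac{3 \left(5 + 3^{2}\right)}{4} = 7 + \frac{3 \left(5 + 9\right)}{4} = 7 + \frac{3 \cdot 14}{4} = 7 + \frac{1}{4} \cdot 42 = 7 + \frac{21}{2} = \frac{35}{2} \approx 17.5$)
$W{\left(a,J \right)} = \frac{35}{2}$
$\left(W{\left(-19,v \right)} - 53\right) \left(A{\left(-12,-10 \right)} - 229\right) = \left(\frac{35}{2} - 53\right) \left(14 - 229\right) = \left(- \frac{71}{2}\right) \left(-215\right) = \frac{15265}{2}$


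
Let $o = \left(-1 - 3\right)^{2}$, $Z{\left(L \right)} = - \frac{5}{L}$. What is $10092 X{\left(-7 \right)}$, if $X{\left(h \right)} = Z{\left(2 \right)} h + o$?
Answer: $338082$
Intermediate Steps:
$o = 16$ ($o = \left(-4\right)^{2} = 16$)
$X{\left(h \right)} = 16 - \frac{5 h}{2}$ ($X{\left(h \right)} = - \frac{5}{2} h + 16 = \left(-5\right) \frac{1}{2} h + 16 = - \frac{5 h}{2} + 16 = 16 - \frac{5 h}{2}$)
$10092 X{\left(-7 \right)} = 10092 \left(16 - - \frac{35}{2}\right) = 10092 \left(16 + \frac{35}{2}\right) = 10092 \cdot \frac{67}{2} = 338082$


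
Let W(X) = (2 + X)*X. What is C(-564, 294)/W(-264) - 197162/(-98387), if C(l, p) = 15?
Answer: 4546259007/2268410672 ≈ 2.0042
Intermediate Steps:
W(X) = X*(2 + X)
C(-564, 294)/W(-264) - 197162/(-98387) = 15/((-264*(2 - 264))) - 197162/(-98387) = 15/((-264*(-262))) - 197162*(-1/98387) = 15/69168 + 197162/98387 = 15*(1/69168) + 197162/98387 = 5/23056 + 197162/98387 = 4546259007/2268410672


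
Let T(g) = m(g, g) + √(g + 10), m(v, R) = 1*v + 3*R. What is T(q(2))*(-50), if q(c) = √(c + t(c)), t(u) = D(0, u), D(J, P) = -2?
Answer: -50*√10 ≈ -158.11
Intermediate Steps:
t(u) = -2
q(c) = √(-2 + c) (q(c) = √(c - 2) = √(-2 + c))
m(v, R) = v + 3*R
T(g) = √(10 + g) + 4*g (T(g) = (g + 3*g) + √(g + 10) = 4*g + √(10 + g) = √(10 + g) + 4*g)
T(q(2))*(-50) = (√(10 + √(-2 + 2)) + 4*√(-2 + 2))*(-50) = (√(10 + √0) + 4*√0)*(-50) = (√(10 + 0) + 4*0)*(-50) = (√10 + 0)*(-50) = √10*(-50) = -50*√10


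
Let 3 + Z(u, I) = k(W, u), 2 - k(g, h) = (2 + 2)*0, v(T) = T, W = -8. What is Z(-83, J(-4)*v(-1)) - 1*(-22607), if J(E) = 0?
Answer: 22606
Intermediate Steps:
k(g, h) = 2 (k(g, h) = 2 - (2 + 2)*0 = 2 - 4*0 = 2 - 1*0 = 2 + 0 = 2)
Z(u, I) = -1 (Z(u, I) = -3 + 2 = -1)
Z(-83, J(-4)*v(-1)) - 1*(-22607) = -1 - 1*(-22607) = -1 + 22607 = 22606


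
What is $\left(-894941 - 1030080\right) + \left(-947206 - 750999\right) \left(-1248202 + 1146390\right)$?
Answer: $172895722439$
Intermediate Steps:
$\left(-894941 - 1030080\right) + \left(-947206 - 750999\right) \left(-1248202 + 1146390\right) = -1925021 - -172897647460 = -1925021 + 172897647460 = 172895722439$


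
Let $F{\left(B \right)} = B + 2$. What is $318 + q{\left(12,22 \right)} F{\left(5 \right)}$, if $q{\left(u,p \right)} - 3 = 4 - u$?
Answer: $283$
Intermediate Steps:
$F{\left(B \right)} = 2 + B$
$q{\left(u,p \right)} = 7 - u$ ($q{\left(u,p \right)} = 3 - \left(-4 + u\right) = 7 - u$)
$318 + q{\left(12,22 \right)} F{\left(5 \right)} = 318 + \left(7 - 12\right) \left(2 + 5\right) = 318 + \left(7 - 12\right) 7 = 318 - 35 = 283$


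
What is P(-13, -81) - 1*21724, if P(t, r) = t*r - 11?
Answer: -20682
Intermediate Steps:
P(t, r) = -11 + r*t (P(t, r) = r*t - 11 = -11 + r*t)
P(-13, -81) - 1*21724 = (-11 - 81*(-13)) - 1*21724 = (-11 + 1053) - 21724 = 1042 - 21724 = -20682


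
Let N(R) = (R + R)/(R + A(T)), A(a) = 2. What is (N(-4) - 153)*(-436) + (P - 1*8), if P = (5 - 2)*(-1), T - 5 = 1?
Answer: 64953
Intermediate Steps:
T = 6 (T = 5 + 1 = 6)
P = -3 (P = 3*(-1) = -3)
N(R) = 2*R/(2 + R) (N(R) = (R + R)/(R + 2) = (2*R)/(2 + R) = 2*R/(2 + R))
(N(-4) - 153)*(-436) + (P - 1*8) = (2*(-4)/(2 - 4) - 153)*(-436) + (-3 - 1*8) = (2*(-4)/(-2) - 153)*(-436) + (-3 - 8) = (2*(-4)*(-½) - 153)*(-436) - 11 = (4 - 153)*(-436) - 11 = -149*(-436) - 11 = 64964 - 11 = 64953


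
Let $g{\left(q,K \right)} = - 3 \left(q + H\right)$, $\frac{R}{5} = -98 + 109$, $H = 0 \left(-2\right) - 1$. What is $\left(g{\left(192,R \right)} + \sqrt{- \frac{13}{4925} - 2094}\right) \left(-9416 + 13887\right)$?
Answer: $-2561883 + \frac{4471 i \sqrt{2031653711}}{985} \approx -2.5619 \cdot 10^{6} + 2.0459 \cdot 10^{5} i$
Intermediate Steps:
$H = -1$ ($H = 0 - 1 = -1$)
$R = 55$ ($R = 5 \left(-98 + 109\right) = 5 \cdot 11 = 55$)
$g{\left(q,K \right)} = 3 - 3 q$ ($g{\left(q,K \right)} = - 3 \left(q - 1\right) = - 3 \left(-1 + q\right) = 3 - 3 q$)
$\left(g{\left(192,R \right)} + \sqrt{- \frac{13}{4925} - 2094}\right) \left(-9416 + 13887\right) = \left(\left(3 - 576\right) + \sqrt{- \frac{13}{4925} - 2094}\right) \left(-9416 + 13887\right) = \left(\left(3 - 576\right) + \sqrt{\left(-13\right) \frac{1}{4925} - 2094}\right) 4471 = \left(-573 + \sqrt{- \frac{13}{4925} - 2094}\right) 4471 = \left(-573 + \sqrt{- \frac{10312963}{4925}}\right) 4471 = \left(-573 + \frac{i \sqrt{2031653711}}{985}\right) 4471 = -2561883 + \frac{4471 i \sqrt{2031653711}}{985}$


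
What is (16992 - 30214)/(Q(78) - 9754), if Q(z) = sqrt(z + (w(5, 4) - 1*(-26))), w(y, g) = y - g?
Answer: 128967388/95140411 + 13222*sqrt(105)/95140411 ≈ 1.3570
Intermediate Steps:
Q(z) = sqrt(27 + z) (Q(z) = sqrt(z + ((5 - 1*4) - 1*(-26))) = sqrt(z + ((5 - 4) + 26)) = sqrt(z + (1 + 26)) = sqrt(z + 27) = sqrt(27 + z))
(16992 - 30214)/(Q(78) - 9754) = (16992 - 30214)/(sqrt(27 + 78) - 9754) = -13222/(sqrt(105) - 9754) = -13222/(-9754 + sqrt(105))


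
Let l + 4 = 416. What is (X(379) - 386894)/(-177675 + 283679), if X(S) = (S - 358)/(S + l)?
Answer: -43719019/11978452 ≈ -3.6498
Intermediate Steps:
l = 412 (l = -4 + 416 = 412)
X(S) = (-358 + S)/(412 + S) (X(S) = (S - 358)/(S + 412) = (-358 + S)/(412 + S))
(X(379) - 386894)/(-177675 + 283679) = ((-358 + 379)/(412 + 379) - 386894)/(-177675 + 283679) = (21/791 - 386894)/106004 = ((1/791)*21 - 386894)*(1/106004) = (3/113 - 386894)*(1/106004) = -43719019/113*1/106004 = -43719019/11978452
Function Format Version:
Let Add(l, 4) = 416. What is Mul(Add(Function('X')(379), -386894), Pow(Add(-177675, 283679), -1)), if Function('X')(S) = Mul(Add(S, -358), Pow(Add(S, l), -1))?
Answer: Rational(-43719019, 11978452) ≈ -3.6498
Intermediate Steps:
l = 412 (l = Add(-4, 416) = 412)
Function('X')(S) = Mul(Pow(Add(412, S), -1), Add(-358, S)) (Function('X')(S) = Mul(Add(S, -358), Pow(Add(S, 412), -1)) = Mul(Add(-358, S), Pow(Add(412, S), -1)) = Mul(Pow(Add(412, S), -1), Add(-358, S)))
Mul(Add(Function('X')(379), -386894), Pow(Add(-177675, 283679), -1)) = Mul(Add(Mul(Pow(Add(412, 379), -1), Add(-358, 379)), -386894), Pow(Add(-177675, 283679), -1)) = Mul(Add(Mul(Pow(791, -1), 21), -386894), Pow(106004, -1)) = Mul(Add(Mul(Rational(1, 791), 21), -386894), Rational(1, 106004)) = Mul(Add(Rational(3, 113), -386894), Rational(1, 106004)) = Mul(Rational(-43719019, 113), Rational(1, 106004)) = Rational(-43719019, 11978452)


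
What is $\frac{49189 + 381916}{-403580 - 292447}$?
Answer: $- \frac{431105}{696027} \approx -0.61938$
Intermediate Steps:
$\frac{49189 + 381916}{-403580 - 292447} = \frac{431105}{-696027} = 431105 \left(- \frac{1}{696027}\right) = - \frac{431105}{696027}$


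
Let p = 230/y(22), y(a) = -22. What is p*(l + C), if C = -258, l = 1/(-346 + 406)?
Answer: 356017/132 ≈ 2697.1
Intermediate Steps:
l = 1/60 ≈ 0.016667
p = -115/11 (p = 230/(-22) = 230*(-1/22) = -115/11 ≈ -10.455)
p*(l + C) = -115*(1/60 - 258)/11 = -115/11*(-15479/60) = 356017/132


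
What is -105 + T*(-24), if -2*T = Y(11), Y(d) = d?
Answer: 27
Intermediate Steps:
T = -11/2 (T = -½*11 = -11/2 ≈ -5.5000)
-105 + T*(-24) = -105 - 11/2*(-24) = -105 + 132 = 27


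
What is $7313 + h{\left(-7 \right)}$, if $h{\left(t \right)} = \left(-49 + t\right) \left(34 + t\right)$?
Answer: $5801$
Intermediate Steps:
$7313 + h{\left(-7 \right)} = 7313 - \left(1561 - 49\right) = 7313 + \left(-1666 + 49 + 105\right) = 7313 - 1512 = 5801$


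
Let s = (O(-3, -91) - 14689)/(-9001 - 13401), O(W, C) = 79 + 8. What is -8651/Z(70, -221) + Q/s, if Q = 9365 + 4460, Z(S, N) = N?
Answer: 4897979468/230503 ≈ 21249.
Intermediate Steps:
Q = 13825
O(W, C) = 87
s = 7301/11201 (s = (87 - 14689)/(-9001 - 13401) = -14602/(-22402) = -14602*(-1/22402) = 7301/11201 ≈ 0.65182)
-8651/Z(70, -221) + Q/s = -8651/(-221) + 13825/(7301/11201) = -8651*(-1/221) + 13825*(11201/7301) = 8651/221 + 22121975/1043 = 4897979468/230503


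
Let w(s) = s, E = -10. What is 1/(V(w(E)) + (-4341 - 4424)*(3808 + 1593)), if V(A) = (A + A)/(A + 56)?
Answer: -23/1088814605 ≈ -2.1124e-8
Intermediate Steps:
V(A) = 2*A/(56 + A) (V(A) = (2*A)/(56 + A) = 2*A/(56 + A))
1/(V(w(E)) + (-4341 - 4424)*(3808 + 1593)) = 1/(2*(-10)/(56 - 10) + (-4341 - 4424)*(3808 + 1593)) = 1/(2*(-10)/46 - 8765*5401) = 1/(2*(-10)*(1/46) - 47339765) = 1/(-10/23 - 47339765) = 1/(-1088814605/23) = -23/1088814605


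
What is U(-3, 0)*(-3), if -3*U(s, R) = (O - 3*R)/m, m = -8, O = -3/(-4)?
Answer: -3/32 ≈ -0.093750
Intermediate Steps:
O = ¾ (O = -3*(-¼) = ¾ ≈ 0.75000)
U(s, R) = 1/32 - R/8 (U(s, R) = -(¾ - 3*R)/(3*(-8)) = -(¾ - 3*R)*(-1)/(3*8) = -(-3/32 + 3*R/8)/3 = 1/32 - R/8)
U(-3, 0)*(-3) = (1/32 - ⅛*0)*(-3) = (1/32 + 0)*(-3) = (1/32)*(-3) = -3/32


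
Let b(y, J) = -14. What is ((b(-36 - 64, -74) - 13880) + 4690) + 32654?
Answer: 23450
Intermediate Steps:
((b(-36 - 64, -74) - 13880) + 4690) + 32654 = ((-14 - 13880) + 4690) + 32654 = (-13894 + 4690) + 32654 = -9204 + 32654 = 23450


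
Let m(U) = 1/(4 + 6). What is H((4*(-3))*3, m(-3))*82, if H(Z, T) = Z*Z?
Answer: 106272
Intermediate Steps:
m(U) = 1/10
H(Z, T) = Z**2
H((4*(-3))*3, m(-3))*82 = ((4*(-3))*3)**2*82 = (-12*3)**2*82 = (-36)**2*82 = 1296*82 = 106272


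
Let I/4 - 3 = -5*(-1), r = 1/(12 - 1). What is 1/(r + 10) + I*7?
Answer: 24875/111 ≈ 224.10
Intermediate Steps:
r = 1/11 ≈ 0.090909
I = 32 (I = 12 + 4*(-5*(-1)) = 12 + 4*5 = 12 + 20 = 32)
1/(r + 10) + I*7 = 1/(1/11 + 10) + 32*7 = 1/(111/11) + 224 = 11/111 + 224 = 24875/111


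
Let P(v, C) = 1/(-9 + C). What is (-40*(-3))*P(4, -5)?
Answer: -60/7 ≈ -8.5714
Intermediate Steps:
(-40*(-3))*P(4, -5) = (-40*(-3))/(-9 - 5) = 120/(-14) = 120*(-1/14) = -60/7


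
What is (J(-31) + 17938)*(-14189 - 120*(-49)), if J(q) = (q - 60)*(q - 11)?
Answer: -180803840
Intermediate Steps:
J(q) = (-60 + q)*(-11 + q)
(J(-31) + 17938)*(-14189 - 120*(-49)) = ((660 + (-31)² - 71*(-31)) + 17938)*(-14189 - 120*(-49)) = ((660 + 961 + 2201) + 17938)*(-14189 + 5880) = (3822 + 17938)*(-8309) = 21760*(-8309) = -180803840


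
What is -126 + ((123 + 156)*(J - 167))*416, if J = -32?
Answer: -23096862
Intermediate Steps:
-126 + ((123 + 156)*(J - 167))*416 = -126 + ((123 + 156)*(-32 - 167))*416 = -126 + (279*(-199))*416 = -126 - 55521*416 = -126 - 23096736 = -23096862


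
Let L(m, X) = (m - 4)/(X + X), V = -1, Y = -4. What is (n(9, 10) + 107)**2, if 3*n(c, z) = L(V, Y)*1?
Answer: 6620329/576 ≈ 11494.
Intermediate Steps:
L(m, X) = (-4 + m)/(2*X) (L(m, X) = (-4 + m)/((2*X)) = (-4 + m)*(1/(2*X)) = (-4 + m)/(2*X))
n(c, z) = 5/24 (n(c, z) = (((1/2)*(-4 - 1)/(-4))*1)/3 = (((1/2)*(-1/4)*(-5))*1)/3 = ((5/8)*1)/3 = (1/3)*(5/8) = 5/24)
(n(9, 10) + 107)**2 = (5/24 + 107)**2 = (2573/24)**2 = 6620329/576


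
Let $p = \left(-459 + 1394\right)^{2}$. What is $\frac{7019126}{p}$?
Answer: $\frac{7019126}{874225} \approx 8.029$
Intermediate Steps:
$p = 874225$ ($p = 935^{2} = 874225$)
$\frac{7019126}{p} = \frac{7019126}{874225}$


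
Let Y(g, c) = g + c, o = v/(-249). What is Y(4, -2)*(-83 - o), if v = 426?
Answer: -13494/83 ≈ -162.58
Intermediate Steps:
o = -142/83 (o = 426/(-249) = 426*(-1/249) = -142/83 ≈ -1.7108)
Y(g, c) = c + g
Y(4, -2)*(-83 - o) = (-2 + 4)*(-83 - 1*(-142/83)) = 2*(-83 + 142/83) = 2*(-6747/83) = -13494/83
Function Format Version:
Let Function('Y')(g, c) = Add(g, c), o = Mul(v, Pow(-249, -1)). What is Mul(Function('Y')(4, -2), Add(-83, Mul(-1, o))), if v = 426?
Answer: Rational(-13494, 83) ≈ -162.58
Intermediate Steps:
o = Rational(-142, 83) (o = Mul(426, Pow(-249, -1)) = Mul(426, Rational(-1, 249)) = Rational(-142, 83) ≈ -1.7108)
Function('Y')(g, c) = Add(c, g)
Mul(Function('Y')(4, -2), Add(-83, Mul(-1, o))) = Mul(Add(-2, 4), Add(-83, Mul(-1, Rational(-142, 83)))) = Mul(2, Add(-83, Rational(142, 83))) = Mul(2, Rational(-6747, 83)) = Rational(-13494, 83)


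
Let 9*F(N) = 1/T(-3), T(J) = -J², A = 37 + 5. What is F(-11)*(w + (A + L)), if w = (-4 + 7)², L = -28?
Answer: -23/81 ≈ -0.28395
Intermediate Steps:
A = 42
w = 9 (w = 3² = 9)
F(N) = -1/81 (F(N) = 1/(9*((-1*(-3)²))) = 1/(9*((-1*9))) = (⅑)/(-9) = (⅑)*(-⅑) = -1/81)
F(-11)*(w + (A + L)) = -(9 + (42 - 28))/81 = -(9 + 14)/81 = -1/81*23 = -23/81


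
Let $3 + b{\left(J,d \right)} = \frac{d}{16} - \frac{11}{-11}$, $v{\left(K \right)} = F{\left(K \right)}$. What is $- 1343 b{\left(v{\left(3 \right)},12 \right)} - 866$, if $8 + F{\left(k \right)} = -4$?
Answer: $\frac{3251}{4} \approx 812.75$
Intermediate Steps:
$F{\left(k \right)} = -12$ ($F{\left(k \right)} = -8 - 4 = -12$)
$v{\left(K \right)} = -12$
$b{\left(J,d \right)} = -2 + \frac{d}{16}$ ($b{\left(J,d \right)} = -3 + \left(\frac{d}{16} - \frac{11}{-11}\right) = -3 + \left(d \frac{1}{16} - -1\right) = -3 + \left(\frac{d}{16} + 1\right) = -3 + \left(1 + \frac{d}{16}\right) = -2 + \frac{d}{16}$)
$- 1343 b{\left(v{\left(3 \right)},12 \right)} - 866 = - 1343 \left(-2 + \frac{1}{16} \cdot 12\right) - 866 = - 1343 \left(-2 + \frac{3}{4}\right) - 866 = \left(-1343\right) \left(- \frac{5}{4}\right) - 866 = \frac{6715}{4} - 866 = \frac{3251}{4}$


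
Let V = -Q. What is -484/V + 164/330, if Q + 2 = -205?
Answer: -20962/11385 ≈ -1.8412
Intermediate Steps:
Q = -207 (Q = -2 - 205 = -207)
V = 207 (V = -1*(-207) = 207)
-484/V + 164/330 = -484/207 + 164/330 = -484*1/207 + 164*(1/330) = -484/207 + 82/165 = -20962/11385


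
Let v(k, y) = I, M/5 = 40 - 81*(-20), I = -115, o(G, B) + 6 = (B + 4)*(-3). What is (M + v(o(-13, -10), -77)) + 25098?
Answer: 33283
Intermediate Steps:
o(G, B) = -18 - 3*B (o(G, B) = -6 + (B + 4)*(-3) = -6 + (4 + B)*(-3) = -6 + (-12 - 3*B) = -18 - 3*B)
M = 8300 (M = 5*(40 - 81*(-20)) = 5*(40 + 1620) = 5*1660 = 8300)
v(k, y) = -115
(M + v(o(-13, -10), -77)) + 25098 = (8300 - 115) + 25098 = 8185 + 25098 = 33283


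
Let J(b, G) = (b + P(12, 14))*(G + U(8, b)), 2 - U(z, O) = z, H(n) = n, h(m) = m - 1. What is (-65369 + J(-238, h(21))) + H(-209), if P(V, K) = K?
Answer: -68714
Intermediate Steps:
h(m) = -1 + m
U(z, O) = 2 - z
J(b, G) = (-6 + G)*(14 + b) (J(b, G) = (b + 14)*(G + (2 - 1*8)) = (14 + b)*(G + (2 - 8)) = (14 + b)*(G - 6) = (14 + b)*(-6 + G) = (-6 + G)*(14 + b))
(-65369 + J(-238, h(21))) + H(-209) = (-65369 + (-84 - 6*(-238) + 14*(-1 + 21) + (-1 + 21)*(-238))) - 209 = (-65369 + (-84 + 1428 + 14*20 + 20*(-238))) - 209 = (-65369 + (-84 + 1428 + 280 - 4760)) - 209 = (-65369 - 3136) - 209 = -68505 - 209 = -68714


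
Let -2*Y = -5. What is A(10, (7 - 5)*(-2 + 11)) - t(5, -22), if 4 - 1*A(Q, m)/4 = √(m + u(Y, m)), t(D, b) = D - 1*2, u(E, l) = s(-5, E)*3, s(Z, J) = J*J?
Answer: 13 - 14*√3 ≈ -11.249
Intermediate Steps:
s(Z, J) = J²
Y = 5/2 (Y = -½*(-5) = 5/2 ≈ 2.5000)
u(E, l) = 3*E² (u(E, l) = E²*3 = 3*E²)
t(D, b) = -2 + D (t(D, b) = D - 2 = -2 + D)
A(Q, m) = 16 - 4*√(75/4 + m) (A(Q, m) = 16 - 4*√(m + 3*(5/2)²) = 16 - 4*√(m + 3*(25/4)) = 16 - 4*√(m + 75/4) = 16 - 4*√(75/4 + m))
A(10, (7 - 5)*(-2 + 11)) - t(5, -22) = (16 - 2*√(75 + 4*((7 - 5)*(-2 + 11)))) - (-2 + 5) = (16 - 2*√(75 + 4*(2*9))) - 1*3 = (16 - 2*√(75 + 4*18)) - 3 = (16 - 2*√(75 + 72)) - 3 = (16 - 14*√3) - 3 = 13 - 14*√3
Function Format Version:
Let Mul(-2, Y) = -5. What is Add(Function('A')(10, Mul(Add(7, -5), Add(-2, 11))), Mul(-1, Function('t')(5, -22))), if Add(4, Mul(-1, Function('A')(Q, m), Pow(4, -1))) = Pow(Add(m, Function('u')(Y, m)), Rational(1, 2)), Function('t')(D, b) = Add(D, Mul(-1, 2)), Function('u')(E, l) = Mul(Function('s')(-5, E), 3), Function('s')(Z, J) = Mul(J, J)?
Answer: Add(13, Mul(-14, Pow(3, Rational(1, 2)))) ≈ -11.249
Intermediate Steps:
Function('s')(Z, J) = Pow(J, 2)
Y = Rational(5, 2) (Y = Mul(Rational(-1, 2), -5) = Rational(5, 2) ≈ 2.5000)
Function('u')(E, l) = Mul(3, Pow(E, 2)) (Function('u')(E, l) = Mul(Pow(E, 2), 3) = Mul(3, Pow(E, 2)))
Function('t')(D, b) = Add(-2, D) (Function('t')(D, b) = Add(D, -2) = Add(-2, D))
Function('A')(Q, m) = Add(16, Mul(-4, Pow(Add(Rational(75, 4), m), Rational(1, 2)))) (Function('A')(Q, m) = Add(16, Mul(-4, Pow(Add(m, Mul(3, Pow(Rational(5, 2), 2))), Rational(1, 2)))) = Add(16, Mul(-4, Pow(Add(m, Mul(3, Rational(25, 4))), Rational(1, 2)))) = Add(16, Mul(-4, Pow(Add(m, Rational(75, 4)), Rational(1, 2)))) = Add(16, Mul(-4, Pow(Add(Rational(75, 4), m), Rational(1, 2)))))
Add(Function('A')(10, Mul(Add(7, -5), Add(-2, 11))), Mul(-1, Function('t')(5, -22))) = Add(Add(16, Mul(-2, Pow(Add(75, Mul(4, Mul(Add(7, -5), Add(-2, 11)))), Rational(1, 2)))), Mul(-1, Add(-2, 5))) = Add(Add(16, Mul(-2, Pow(Add(75, Mul(4, Mul(2, 9))), Rational(1, 2)))), Mul(-1, 3)) = Add(Add(16, Mul(-2, Pow(Add(75, Mul(4, 18)), Rational(1, 2)))), -3) = Add(Add(16, Mul(-2, Pow(Add(75, 72), Rational(1, 2)))), -3) = Add(Add(16, Mul(-2, Pow(147, Rational(1, 2)))), -3) = Add(Add(16, Mul(-2, Mul(7, Pow(3, Rational(1, 2))))), -3) = Add(Add(16, Mul(-14, Pow(3, Rational(1, 2)))), -3) = Add(13, Mul(-14, Pow(3, Rational(1, 2))))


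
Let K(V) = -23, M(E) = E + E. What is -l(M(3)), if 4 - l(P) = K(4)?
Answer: -27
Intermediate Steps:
M(E) = 2*E
l(P) = 27 (l(P) = 4 - 1*(-23) = 4 + 23 = 27)
-l(M(3)) = -1*27 = -27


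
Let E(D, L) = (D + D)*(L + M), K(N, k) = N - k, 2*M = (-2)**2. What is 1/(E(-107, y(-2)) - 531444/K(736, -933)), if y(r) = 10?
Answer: -1669/4817436 ≈ -0.00034645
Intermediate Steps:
M = 2 (M = (1/2)*(-2)**2 = (1/2)*4 = 2)
E(D, L) = 2*D*(2 + L) (E(D, L) = (D + D)*(L + 2) = (2*D)*(2 + L) = 2*D*(2 + L))
1/(E(-107, y(-2)) - 531444/K(736, -933)) = 1/(2*(-107)*(2 + 10) - 531444/(736 - 1*(-933))) = 1/(2*(-107)*12 - 531444/(736 + 933)) = 1/(-2568 - 531444/1669) = 1/(-4817436/1669) = -1669/4817436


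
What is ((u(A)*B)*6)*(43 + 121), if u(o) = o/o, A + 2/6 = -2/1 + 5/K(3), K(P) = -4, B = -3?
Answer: -2952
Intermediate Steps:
A = -43/12 (A = -⅓ + (-2/1 + 5/(-4)) = -⅓ + (-2*1 + 5*(-¼)) = -⅓ + (-2 - 5/4) = -⅓ - 13/4 = -43/12 ≈ -3.5833)
u(o) = 1
((u(A)*B)*6)*(43 + 121) = ((1*(-3))*6)*(43 + 121) = -3*6*164 = -18*164 = -2952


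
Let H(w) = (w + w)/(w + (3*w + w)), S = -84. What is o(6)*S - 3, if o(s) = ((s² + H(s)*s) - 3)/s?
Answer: -2493/5 ≈ -498.60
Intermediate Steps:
H(w) = ⅖ (H(w) = (2*w)/(w + 4*w) = (2*w)/((5*w)) = (2*w)*(1/(5*w)) = ⅖)
o(s) = (-3 + s² + 2*s/5)/s (o(s) = ((s² + 2*s/5) - 3)/s = (-3 + s² + 2*s/5)/s)
o(6)*S - 3 = (⅖ + 6 - 3/6)*(-84) - 3 = (⅖ + 6 - 3*⅙)*(-84) - 3 = (⅖ + 6 - ½)*(-84) - 3 = (59/10)*(-84) - 3 = -2478/5 - 3 = -2493/5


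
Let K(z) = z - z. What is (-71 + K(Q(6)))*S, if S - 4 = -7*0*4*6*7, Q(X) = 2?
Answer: -284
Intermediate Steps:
S = 4 (S = 4 - 7*0*4*6*7 = 4 - 0*6*7 = 4 - 7*0*7 = 4 + 0*7 = 4 + 0 = 4)
K(z) = 0
(-71 + K(Q(6)))*S = (-71 + 0)*4 = -71*4 = -284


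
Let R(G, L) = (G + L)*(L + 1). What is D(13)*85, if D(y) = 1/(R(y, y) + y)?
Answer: 85/377 ≈ 0.22546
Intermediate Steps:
R(G, L) = (1 + L)*(G + L) (R(G, L) = (G + L)*(1 + L) = (1 + L)*(G + L))
D(y) = 1/(2*y**2 + 3*y) (D(y) = 1/((y + y + y**2 + y*y) + y) = 1/((y + y + y**2 + y**2) + y) = 1/((2*y + 2*y**2) + y) = 1/(2*y**2 + 3*y))
D(13)*85 = (1/(13*(3 + 2*13)))*85 = (1/(13*(3 + 26)))*85 = ((1/13)/29)*85 = ((1/13)*(1/29))*85 = (1/377)*85 = 85/377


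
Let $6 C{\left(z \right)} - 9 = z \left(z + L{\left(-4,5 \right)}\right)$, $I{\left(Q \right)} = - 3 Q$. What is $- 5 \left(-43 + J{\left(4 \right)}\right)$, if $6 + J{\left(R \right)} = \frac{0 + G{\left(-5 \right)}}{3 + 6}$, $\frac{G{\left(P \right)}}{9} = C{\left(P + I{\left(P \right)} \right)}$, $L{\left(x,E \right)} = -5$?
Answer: $\frac{1175}{6} \approx 195.83$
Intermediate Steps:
$C{\left(z \right)} = \frac{3}{2} + \frac{z \left(-5 + z\right)}{6}$ ($C{\left(z \right)} = \frac{3}{2} + \frac{z \left(z - 5\right)}{6} = \frac{3}{2} + \frac{z \left(-5 + z\right)}{6}$)
$G{\left(P \right)} = \frac{27}{2} + 6 P^{2} + 15 P$ ($G{\left(P \right)} = 9 \left(\frac{3}{2} - \frac{5 \left(P - 3 P\right)}{6} + \frac{\left(P - 3 P\right)^{2}}{6}\right) = 9 \left(\frac{3}{2} - \frac{5 \left(- 2 P\right)}{6} + \frac{\left(- 2 P\right)^{2}}{6}\right) = 9 \left(\frac{3}{2} + \frac{5 P}{3} + \frac{4 P^{2}}{6}\right) = 9 \left(\frac{3}{2} + \frac{5 P}{3} + \frac{2 P^{2}}{3}\right) = 9 \left(\frac{3}{2} + \frac{2 P^{2}}{3} + \frac{5 P}{3}\right) = \frac{27}{2} + 6 P^{2} + 15 P$)
$J{\left(R \right)} = \frac{23}{6}$ ($J{\left(R \right)} = -6 + \frac{0 + \left(\frac{27}{2} + 6 \left(-5\right)^{2} + 15 \left(-5\right)\right)}{3 + 6} = -6 + \frac{0 + \left(\frac{27}{2} + 6 \cdot 25 - 75\right)}{9} = -6 + \left(0 + \left(\frac{27}{2} + 150 - 75\right)\right) \frac{1}{9} = -6 + \left(0 + \frac{177}{2}\right) \frac{1}{9} = -6 + \frac{177}{2} \cdot \frac{1}{9} = -6 + \frac{59}{6} = \frac{23}{6}$)
$- 5 \left(-43 + J{\left(4 \right)}\right) = - 5 \left(-43 + \frac{23}{6}\right) = \left(-5\right) \left(- \frac{235}{6}\right) = \frac{1175}{6}$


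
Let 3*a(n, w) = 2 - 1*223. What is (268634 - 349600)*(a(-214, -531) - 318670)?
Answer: 77422199146/3 ≈ 2.5807e+10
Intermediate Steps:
a(n, w) = -221/3 (a(n, w) = (2 - 1*223)/3 = (2 - 223)/3 = (⅓)*(-221) = -221/3)
(268634 - 349600)*(a(-214, -531) - 318670) = (268634 - 349600)*(-221/3 - 318670) = -80966*(-956231/3) = 77422199146/3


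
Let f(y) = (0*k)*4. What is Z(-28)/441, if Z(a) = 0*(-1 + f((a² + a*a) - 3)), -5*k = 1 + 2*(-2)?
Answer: 0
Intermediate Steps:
k = ⅗ (k = -(1 + 2*(-2))/5 = -(1 - 4)/5 = -⅕*(-3) = ⅗ ≈ 0.60000)
f(y) = 0 (f(y) = (0*(⅗))*4 = 0*4 = 0)
Z(a) = 0 (Z(a) = 0*(-1 + 0) = 0*(-1) = 0)
Z(-28)/441 = 0/441 = 0*(1/441) = 0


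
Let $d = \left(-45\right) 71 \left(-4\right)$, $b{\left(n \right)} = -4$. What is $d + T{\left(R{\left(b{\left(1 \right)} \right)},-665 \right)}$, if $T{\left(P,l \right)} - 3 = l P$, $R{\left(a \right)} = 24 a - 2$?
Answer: $77953$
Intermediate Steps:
$R{\left(a \right)} = -2 + 24 a$
$T{\left(P,l \right)} = 3 + P l$ ($T{\left(P,l \right)} = 3 + l P = 3 + P l$)
$d = 12780$ ($d = \left(-3195\right) \left(-4\right) = 12780$)
$d + T{\left(R{\left(b{\left(1 \right)} \right)},-665 \right)} = 12780 + \left(3 + \left(-2 + 24 \left(-4\right)\right) \left(-665\right)\right) = 12780 + \left(3 + \left(-2 - 96\right) \left(-665\right)\right) = 12780 + \left(3 - -65170\right) = 12780 + \left(3 + 65170\right) = 12780 + 65173 = 77953$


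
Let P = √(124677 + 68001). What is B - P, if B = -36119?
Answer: -36119 - √192678 ≈ -36558.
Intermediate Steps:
P = √192678 ≈ 438.95
B - P = -36119 - √192678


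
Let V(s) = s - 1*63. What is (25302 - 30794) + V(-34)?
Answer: -5589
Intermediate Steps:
V(s) = -63 + s (V(s) = s - 63 = -63 + s)
(25302 - 30794) + V(-34) = (25302 - 30794) + (-63 - 34) = -5492 - 97 = -5589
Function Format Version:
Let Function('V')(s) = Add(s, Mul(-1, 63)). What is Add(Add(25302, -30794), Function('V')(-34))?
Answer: -5589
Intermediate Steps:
Function('V')(s) = Add(-63, s) (Function('V')(s) = Add(s, -63) = Add(-63, s))
Add(Add(25302, -30794), Function('V')(-34)) = Add(Add(25302, -30794), Add(-63, -34)) = Add(-5492, -97) = -5589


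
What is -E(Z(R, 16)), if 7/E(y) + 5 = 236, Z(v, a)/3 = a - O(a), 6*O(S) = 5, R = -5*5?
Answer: -1/33 ≈ -0.030303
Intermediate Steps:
R = -25
O(S) = 5/6 (O(S) = (1/6)*5 = 5/6)
Z(v, a) = -5/2 + 3*a (Z(v, a) = 3*(a - 1*5/6) = 3*(a - 5/6) = 3*(-5/6 + a) = -5/2 + 3*a)
E(y) = 1/33 (E(y) = 7/(-5 + 236) = 7/231 = 7*(1/231) = 1/33)
-E(Z(R, 16)) = -1*1/33 = -1/33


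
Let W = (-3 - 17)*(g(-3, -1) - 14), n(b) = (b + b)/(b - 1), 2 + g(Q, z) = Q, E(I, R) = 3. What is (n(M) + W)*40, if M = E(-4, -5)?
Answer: 15320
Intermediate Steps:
g(Q, z) = -2 + Q
M = 3
n(b) = 2*b/(-1 + b) (n(b) = (2*b)/(-1 + b) = 2*b/(-1 + b))
W = 380 (W = (-3 - 17)*((-2 - 3) - 14) = -20*(-5 - 14) = -20*(-19) = 380)
(n(M) + W)*40 = (2*3/(-1 + 3) + 380)*40 = (2*3/2 + 380)*40 = (2*3*(½) + 380)*40 = (3 + 380)*40 = 383*40 = 15320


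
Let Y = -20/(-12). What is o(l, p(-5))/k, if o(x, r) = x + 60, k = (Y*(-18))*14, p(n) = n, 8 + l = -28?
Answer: -2/35 ≈ -0.057143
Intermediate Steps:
l = -36 (l = -8 - 28 = -36)
Y = 5/3 (Y = -20*(-1/12) = 5/3 ≈ 1.6667)
k = -420 (k = ((5/3)*(-18))*14 = -30*14 = -420)
o(x, r) = 60 + x
o(l, p(-5))/k = (60 - 36)/(-420) = 24*(-1/420) = -2/35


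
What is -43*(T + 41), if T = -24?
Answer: -731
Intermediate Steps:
-43*(T + 41) = -43*(-24 + 41) = -43*17 = -731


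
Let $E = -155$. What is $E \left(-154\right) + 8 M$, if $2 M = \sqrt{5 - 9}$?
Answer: $23870 + 8 i \approx 23870.0 + 8.0 i$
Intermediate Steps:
$M = i$ ($M = \frac{\sqrt{5 - 9}}{2} = \frac{\sqrt{-4}}{2} = \frac{2 i}{2} = i \approx 1.0 i$)
$E \left(-154\right) + 8 M = \left(-155\right) \left(-154\right) + 8 i = 23870 + 8 i$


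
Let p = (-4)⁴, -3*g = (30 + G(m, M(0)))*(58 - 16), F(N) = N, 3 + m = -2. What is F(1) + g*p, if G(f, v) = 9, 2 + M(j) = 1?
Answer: -139775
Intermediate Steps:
m = -5 (m = -3 - 2 = -5)
M(j) = -1 (M(j) = -2 + 1 = -1)
g = -546 (g = -(30 + 9)*(58 - 16)/3 = -13*42 = -⅓*1638 = -546)
p = 256
F(1) + g*p = 1 - 546*256 = 1 - 139776 = -139775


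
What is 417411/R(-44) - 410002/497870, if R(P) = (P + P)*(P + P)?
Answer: 102320679541/1927752640 ≈ 53.078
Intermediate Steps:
R(P) = 4*P**2 (R(P) = (2*P)*(2*P) = 4*P**2)
417411/R(-44) - 410002/497870 = 417411/((4*(-44)**2)) - 410002/497870 = 417411/((4*1936)) - 410002*1/497870 = 417411/7744 - 205001/248935 = 102320679541/1927752640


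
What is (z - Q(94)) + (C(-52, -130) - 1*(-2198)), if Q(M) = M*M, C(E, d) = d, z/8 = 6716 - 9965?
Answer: -32760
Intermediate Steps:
z = -25992 (z = 8*(6716 - 9965) = 8*(-3249) = -25992)
Q(M) = M**2
(z - Q(94)) + (C(-52, -130) - 1*(-2198)) = (-25992 - 1*94**2) + (-130 - 1*(-2198)) = (-25992 - 1*8836) + (-130 + 2198) = (-25992 - 8836) + 2068 = -34828 + 2068 = -32760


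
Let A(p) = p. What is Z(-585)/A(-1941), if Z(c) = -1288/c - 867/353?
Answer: 52531/400826205 ≈ 0.00013106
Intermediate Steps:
Z(c) = -867/353 - 1288/c (Z(c) = -1288/c - 867*1/353 = -1288/c - 867/353 = -867/353 - 1288/c)
Z(-585)/A(-1941) = (-867/353 - 1288/(-585))/(-1941) = (-867/353 - 1288*(-1/585))*(-1/1941) = (-867/353 + 1288/585)*(-1/1941) = -52531/206505*(-1/1941) = 52531/400826205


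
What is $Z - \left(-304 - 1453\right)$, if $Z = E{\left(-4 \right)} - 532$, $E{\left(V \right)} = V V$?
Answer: $1241$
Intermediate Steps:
$E{\left(V \right)} = V^{2}$
$Z = -516$ ($Z = \left(-4\right)^{2} - 532 = 16 - 532 = -516$)
$Z - \left(-304 - 1453\right) = -516 - \left(-304 - 1453\right) = -516 - -1757 = -516 + 1757 = 1241$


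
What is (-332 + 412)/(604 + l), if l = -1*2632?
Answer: -20/507 ≈ -0.039448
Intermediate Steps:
l = -2632
(-332 + 412)/(604 + l) = (-332 + 412)/(604 - 2632) = 80/(-2028) = 80*(-1/2028) = -20/507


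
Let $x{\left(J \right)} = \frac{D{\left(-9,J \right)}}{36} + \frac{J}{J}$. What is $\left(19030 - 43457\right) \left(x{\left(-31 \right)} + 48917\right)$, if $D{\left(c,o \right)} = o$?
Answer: $- \frac{43016362259}{36} \approx -1.1949 \cdot 10^{9}$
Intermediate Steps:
$x{\left(J \right)} = 1 + \frac{J}{36}$ ($x{\left(J \right)} = \frac{J}{36} + \frac{J}{J} = J \frac{1}{36} + 1 = \frac{J}{36} + 1 = 1 + \frac{J}{36}$)
$\left(19030 - 43457\right) \left(x{\left(-31 \right)} + 48917\right) = \left(19030 - 43457\right) \left(\left(1 + \frac{1}{36} \left(-31\right)\right) + 48917\right) = - 24427 \left(\left(1 - \frac{31}{36}\right) + 48917\right) = - 24427 \left(\frac{5}{36} + 48917\right) = \left(-24427\right) \frac{1761017}{36} = - \frac{43016362259}{36}$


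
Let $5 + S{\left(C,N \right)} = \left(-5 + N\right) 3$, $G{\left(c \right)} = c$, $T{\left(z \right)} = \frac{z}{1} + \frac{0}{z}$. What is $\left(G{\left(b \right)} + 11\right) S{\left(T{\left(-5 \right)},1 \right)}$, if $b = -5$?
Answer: $-102$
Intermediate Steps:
$T{\left(z \right)} = z$ ($T{\left(z \right)} = z 1 + 0 = z + 0 = z$)
$S{\left(C,N \right)} = -20 + 3 N$ ($S{\left(C,N \right)} = -5 + \left(-5 + N\right) 3 = -5 + \left(-15 + 3 N\right) = -20 + 3 N$)
$\left(G{\left(b \right)} + 11\right) S{\left(T{\left(-5 \right)},1 \right)} = \left(-5 + 11\right) \left(-20 + 3 \cdot 1\right) = 6 \left(-20 + 3\right) = 6 \left(-17\right) = -102$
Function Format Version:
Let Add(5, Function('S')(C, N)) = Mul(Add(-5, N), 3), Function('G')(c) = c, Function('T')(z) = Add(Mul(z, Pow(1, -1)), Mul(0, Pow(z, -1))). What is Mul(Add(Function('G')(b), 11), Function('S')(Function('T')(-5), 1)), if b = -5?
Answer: -102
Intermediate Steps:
Function('T')(z) = z (Function('T')(z) = Add(Mul(z, 1), 0) = Add(z, 0) = z)
Function('S')(C, N) = Add(-20, Mul(3, N)) (Function('S')(C, N) = Add(-5, Mul(Add(-5, N), 3)) = Add(-5, Add(-15, Mul(3, N))) = Add(-20, Mul(3, N)))
Mul(Add(Function('G')(b), 11), Function('S')(Function('T')(-5), 1)) = Mul(Add(-5, 11), Add(-20, Mul(3, 1))) = Mul(6, Add(-20, 3)) = Mul(6, -17) = -102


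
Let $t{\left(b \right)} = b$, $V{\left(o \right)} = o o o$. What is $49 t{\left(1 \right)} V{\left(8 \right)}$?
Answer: $25088$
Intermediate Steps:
$V{\left(o \right)} = o^{3}$ ($V{\left(o \right)} = o^{2} o = o^{3}$)
$49 t{\left(1 \right)} V{\left(8 \right)} = 49 \cdot 1 \cdot 8^{3} = 49 \cdot 512 = 25088$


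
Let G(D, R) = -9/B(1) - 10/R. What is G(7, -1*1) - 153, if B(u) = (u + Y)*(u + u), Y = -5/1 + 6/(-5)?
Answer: -7391/52 ≈ -142.13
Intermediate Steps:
Y = -31/5 (Y = -5*1 + 6*(-⅕) = -5 - 6/5 = -31/5 ≈ -6.2000)
B(u) = 2*u*(-31/5 + u) (B(u) = (u - 31/5)*(u + u) = (-31/5 + u)*(2*u) = 2*u*(-31/5 + u))
G(D, R) = 45/52 - 10/R (G(D, R) = -9*5/(2*(-31 + 5*1)) - 10/R = -9*5/(2*(-31 + 5)) - 10/R = -9/((⅖)*1*(-26)) - 10/R = -9/(-52/5) - 10/R = -9*(-5/52) - 10/R = 45/52 - 10/R)
G(7, -1*1) - 153 = (45/52 - 10/((-1*1))) - 153 = (45/52 - 10/(-1)) - 153 = (45/52 - 10*(-1)) - 153 = (45/52 + 10) - 153 = 565/52 - 153 = -7391/52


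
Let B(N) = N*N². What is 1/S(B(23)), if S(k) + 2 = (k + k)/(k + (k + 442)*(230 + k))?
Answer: -3398390/6796251 ≈ -0.50004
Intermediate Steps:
B(N) = N³
S(k) = -2 + 2*k/(k + (230 + k)*(442 + k)) (S(k) = -2 + (k + k)/(k + (k + 442)*(230 + k)) = -2 + (2*k)/(k + (442 + k)*(230 + k)) = -2 + (2*k)/(k + (230 + k)*(442 + k)) = -2 + 2*k/(k + (230 + k)*(442 + k)))
1/S(B(23)) = 1/(2*(-101660 - (23³)² - 672*23³)/(101660 + (23³)² + 673*23³)) = 1/(2*(-101660 - 1*12167² - 672*12167)/(101660 + 12167² + 673*12167)) = 1/(2*(-101660 - 1*148035889 - 8176224)/(101660 + 148035889 + 8188391)) = 1/(2*(-101660 - 148035889 - 8176224)/156325940) = 1/(2*(1/156325940)*(-156313773)) = 1/(-6796251/3398390) = -3398390/6796251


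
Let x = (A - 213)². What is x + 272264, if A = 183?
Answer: 273164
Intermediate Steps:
x = 900 (x = (183 - 213)² = (-30)² = 900)
x + 272264 = 900 + 272264 = 273164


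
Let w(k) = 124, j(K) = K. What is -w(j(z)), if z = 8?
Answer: -124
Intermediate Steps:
-w(j(z)) = -1*124 = -124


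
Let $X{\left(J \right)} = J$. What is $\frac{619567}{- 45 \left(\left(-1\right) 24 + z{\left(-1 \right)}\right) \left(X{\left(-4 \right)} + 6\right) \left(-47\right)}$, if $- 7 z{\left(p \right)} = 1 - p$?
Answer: $- \frac{4336969}{719100} \approx -6.0311$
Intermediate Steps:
$z{\left(p \right)} = - \frac{1}{7} + \frac{p}{7}$ ($z{\left(p \right)} = - \frac{1 - p}{7} = - \frac{1}{7} + \frac{p}{7}$)
$\frac{619567}{- 45 \left(\left(-1\right) 24 + z{\left(-1 \right)}\right) \left(X{\left(-4 \right)} + 6\right) \left(-47\right)} = \frac{619567}{- 45 \left(\left(-1\right) 24 + \left(- \frac{1}{7} + \frac{1}{7} \left(-1\right)\right)\right) \left(-4 + 6\right) \left(-47\right)} = \frac{619567}{- 45 \left(-24 - \frac{2}{7}\right) 2 \left(-47\right)} = \frac{619567}{- 45 \left(\left(- \frac{170}{7}\right) 2\right) \left(-47\right)} = \frac{619567}{\left(-45\right) \left(- \frac{340}{7}\right) \left(-47\right)} = \frac{619567}{\frac{15300}{7} \left(-47\right)} = \frac{619567}{- \frac{719100}{7}} = 619567 \left(- \frac{7}{719100}\right) = - \frac{4336969}{719100}$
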